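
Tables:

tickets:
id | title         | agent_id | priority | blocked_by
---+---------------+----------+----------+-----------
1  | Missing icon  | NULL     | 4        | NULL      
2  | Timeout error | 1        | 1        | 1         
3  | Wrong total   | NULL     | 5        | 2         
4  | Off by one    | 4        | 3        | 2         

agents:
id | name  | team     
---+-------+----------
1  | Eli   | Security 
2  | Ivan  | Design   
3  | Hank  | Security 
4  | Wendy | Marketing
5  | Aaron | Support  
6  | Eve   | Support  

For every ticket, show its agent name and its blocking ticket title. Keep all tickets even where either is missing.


Two LEFT JOINs from the same base table tickets: one to agents via agent_id, one to tickets itself via blocked_by. Both are LEFT so every ticket is preserved.
Match against agents:
  - ticket 1 (Missing icon): agent_id=NULL, no match -> kept with NULL
  - ticket 2 (Timeout error): agent_id=1 -> matches Eli
  - ticket 3 (Wrong total): agent_id=NULL, no match -> kept with NULL
  - ticket 4 (Off by one): agent_id=4 -> matches Wendy
Match against tickets (self):
  - ticket 1 (Missing icon): blocked_by=NULL -> NULL
  - ticket 2 (Timeout error): blocked_by=1 -> Missing icon
  - ticket 3 (Wrong total): blocked_by=2 -> Timeout error
  - ticket 4 (Off by one): blocked_by=2 -> Timeout error

SQL:
SELECT a.title, b.name AS agent, c.title AS blocked_by
FROM tickets a
LEFT JOIN agents b ON a.agent_id = b.id
LEFT JOIN tickets c ON a.blocked_by = c.id

Result:
title         | agent | blocked_by   
--------------+-------+--------------
Missing icon  | NULL  | NULL         
Timeout error | Eli   | Missing icon 
Wrong total   | NULL  | Timeout error
Off by one    | Wendy | Timeout error


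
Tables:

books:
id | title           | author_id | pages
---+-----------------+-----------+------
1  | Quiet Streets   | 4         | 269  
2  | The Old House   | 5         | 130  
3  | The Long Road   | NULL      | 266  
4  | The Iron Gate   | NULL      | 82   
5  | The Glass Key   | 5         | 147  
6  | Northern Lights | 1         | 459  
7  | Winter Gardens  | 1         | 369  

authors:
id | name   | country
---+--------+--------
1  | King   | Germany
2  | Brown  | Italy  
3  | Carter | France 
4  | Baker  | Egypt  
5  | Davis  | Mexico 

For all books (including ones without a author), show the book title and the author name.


LEFT JOIN keeps every row from books (the left table); where author_id has no match in authors, the author columns become NULL. Walk through each book:
  - book 1 (Quiet Streets): author_id=4 -> matches Baker
  - book 2 (The Old House): author_id=5 -> matches Davis
  - book 3 (The Long Road): author_id=NULL, no match -> kept with NULL
  - book 4 (The Iron Gate): author_id=NULL, no match -> kept with NULL
  - book 5 (The Glass Key): author_id=5 -> matches Davis
  - book 6 (Northern Lights): author_id=1 -> matches King
  - book 7 (Winter Gardens): author_id=1 -> matches King
All 7 rows appear; 2 have NULL author.

SQL:
SELECT a.title, b.name AS author
FROM books a
LEFT JOIN authors b ON a.author_id = b.id

Result:
title           | author
----------------+-------
Quiet Streets   | Baker 
The Old House   | Davis 
The Long Road   | NULL  
The Iron Gate   | NULL  
The Glass Key   | Davis 
Northern Lights | King  
Winter Gardens  | King  


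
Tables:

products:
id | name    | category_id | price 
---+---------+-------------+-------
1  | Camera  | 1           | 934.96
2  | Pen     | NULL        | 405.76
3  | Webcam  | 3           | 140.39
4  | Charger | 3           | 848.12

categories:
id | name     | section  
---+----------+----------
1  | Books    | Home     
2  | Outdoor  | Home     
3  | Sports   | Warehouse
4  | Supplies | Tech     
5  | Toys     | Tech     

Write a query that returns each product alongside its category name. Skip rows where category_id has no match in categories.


INNER JOIN keeps only products rows whose category_id matches an id in categories. Walk through each product:
  - product 1 (Camera): category_id=1 -> matches Books
  - product 2 (Pen): category_id=NULL, no match -> dropped
  - product 3 (Webcam): category_id=3 -> matches Sports
  - product 4 (Charger): category_id=3 -> matches Sports
So 1 of 4 rows is dropped.

SQL:
SELECT a.name, b.name AS category
FROM products a
INNER JOIN categories b ON a.category_id = b.id

Result:
name    | category
--------+---------
Camera  | Books   
Webcam  | Sports  
Charger | Sports  


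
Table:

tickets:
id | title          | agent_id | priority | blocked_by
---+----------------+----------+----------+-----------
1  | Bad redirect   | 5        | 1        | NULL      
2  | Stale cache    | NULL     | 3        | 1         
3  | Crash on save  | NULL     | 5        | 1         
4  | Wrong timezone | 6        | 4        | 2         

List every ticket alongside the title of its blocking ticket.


This is a self-join: tickets is joined to a second copy of itself, matching each row's blocked_by to another row's id. Use LEFT JOIN so rows with blocked_by=NULL are kept.
  - ticket 1 (Bad redirect): blocked_by=NULL -> NULL
  - ticket 2 (Stale cache): blocked_by=1 -> Bad redirect
  - ticket 3 (Crash on save): blocked_by=1 -> Bad redirect
  - ticket 4 (Wrong timezone): blocked_by=2 -> Stale cache

SQL:
SELECT a.title AS item, b.title AS blocked_by
FROM tickets a
LEFT JOIN tickets b ON a.blocked_by = b.id

Result:
item           | blocked_by  
---------------+-------------
Bad redirect   | NULL        
Stale cache    | Bad redirect
Crash on save  | Bad redirect
Wrong timezone | Stale cache 


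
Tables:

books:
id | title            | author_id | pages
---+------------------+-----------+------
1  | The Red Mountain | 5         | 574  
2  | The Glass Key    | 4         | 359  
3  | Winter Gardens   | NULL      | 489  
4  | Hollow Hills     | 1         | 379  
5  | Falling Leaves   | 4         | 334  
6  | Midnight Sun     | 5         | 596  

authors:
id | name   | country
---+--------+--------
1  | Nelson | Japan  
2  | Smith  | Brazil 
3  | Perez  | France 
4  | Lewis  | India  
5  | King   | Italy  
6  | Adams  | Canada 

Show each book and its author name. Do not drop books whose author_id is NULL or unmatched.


LEFT JOIN keeps every row from books (the left table); where author_id has no match in authors, the author columns become NULL. Walk through each book:
  - book 1 (The Red Mountain): author_id=5 -> matches King
  - book 2 (The Glass Key): author_id=4 -> matches Lewis
  - book 3 (Winter Gardens): author_id=NULL, no match -> kept with NULL
  - book 4 (Hollow Hills): author_id=1 -> matches Nelson
  - book 5 (Falling Leaves): author_id=4 -> matches Lewis
  - book 6 (Midnight Sun): author_id=5 -> matches King
All 6 rows appear; 1 has NULL author.

SQL:
SELECT a.title, b.name AS author
FROM books a
LEFT JOIN authors b ON a.author_id = b.id

Result:
title            | author
-----------------+-------
The Red Mountain | King  
The Glass Key    | Lewis 
Winter Gardens   | NULL  
Hollow Hills     | Nelson
Falling Leaves   | Lewis 
Midnight Sun     | King  


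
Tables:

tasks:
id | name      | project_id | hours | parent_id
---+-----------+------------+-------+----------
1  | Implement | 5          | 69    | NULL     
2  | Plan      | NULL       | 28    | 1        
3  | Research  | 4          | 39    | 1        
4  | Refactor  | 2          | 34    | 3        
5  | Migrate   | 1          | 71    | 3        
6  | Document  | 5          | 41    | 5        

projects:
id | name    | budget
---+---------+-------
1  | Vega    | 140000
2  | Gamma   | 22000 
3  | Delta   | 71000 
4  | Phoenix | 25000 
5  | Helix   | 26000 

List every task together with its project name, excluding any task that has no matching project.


INNER JOIN keeps only tasks rows whose project_id matches an id in projects. Walk through each task:
  - task 1 (Implement): project_id=5 -> matches Helix
  - task 2 (Plan): project_id=NULL, no match -> dropped
  - task 3 (Research): project_id=4 -> matches Phoenix
  - task 4 (Refactor): project_id=2 -> matches Gamma
  - task 5 (Migrate): project_id=1 -> matches Vega
  - task 6 (Document): project_id=5 -> matches Helix
So 1 of 6 rows is dropped.

SQL:
SELECT a.name, b.name AS project
FROM tasks a
INNER JOIN projects b ON a.project_id = b.id

Result:
name      | project
----------+--------
Implement | Helix  
Research  | Phoenix
Refactor  | Gamma  
Migrate   | Vega   
Document  | Helix  


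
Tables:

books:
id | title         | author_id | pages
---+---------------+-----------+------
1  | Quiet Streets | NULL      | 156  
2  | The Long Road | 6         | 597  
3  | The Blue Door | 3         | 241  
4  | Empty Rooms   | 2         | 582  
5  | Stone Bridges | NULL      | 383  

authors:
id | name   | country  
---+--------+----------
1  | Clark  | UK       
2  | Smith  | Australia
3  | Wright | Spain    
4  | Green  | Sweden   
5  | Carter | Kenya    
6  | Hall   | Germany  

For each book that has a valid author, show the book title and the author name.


INNER JOIN keeps only books rows whose author_id matches an id in authors. Walk through each book:
  - book 1 (Quiet Streets): author_id=NULL, no match -> dropped
  - book 2 (The Long Road): author_id=6 -> matches Hall
  - book 3 (The Blue Door): author_id=3 -> matches Wright
  - book 4 (Empty Rooms): author_id=2 -> matches Smith
  - book 5 (Stone Bridges): author_id=NULL, no match -> dropped
So 2 of 5 rows are dropped.

SQL:
SELECT a.title, b.name AS author
FROM books a
INNER JOIN authors b ON a.author_id = b.id

Result:
title         | author
--------------+-------
The Long Road | Hall  
The Blue Door | Wright
Empty Rooms   | Smith 


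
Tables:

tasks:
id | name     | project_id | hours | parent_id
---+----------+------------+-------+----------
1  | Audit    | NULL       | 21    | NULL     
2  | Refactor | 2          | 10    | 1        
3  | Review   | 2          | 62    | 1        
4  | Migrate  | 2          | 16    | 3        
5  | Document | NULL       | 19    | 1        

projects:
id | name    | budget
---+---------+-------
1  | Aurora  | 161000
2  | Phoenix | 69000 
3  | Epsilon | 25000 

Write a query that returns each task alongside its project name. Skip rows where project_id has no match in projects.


INNER JOIN keeps only tasks rows whose project_id matches an id in projects. Walk through each task:
  - task 1 (Audit): project_id=NULL, no match -> dropped
  - task 2 (Refactor): project_id=2 -> matches Phoenix
  - task 3 (Review): project_id=2 -> matches Phoenix
  - task 4 (Migrate): project_id=2 -> matches Phoenix
  - task 5 (Document): project_id=NULL, no match -> dropped
So 2 of 5 rows are dropped.

SQL:
SELECT a.name, b.name AS project
FROM tasks a
INNER JOIN projects b ON a.project_id = b.id

Result:
name     | project
---------+--------
Refactor | Phoenix
Review   | Phoenix
Migrate  | Phoenix


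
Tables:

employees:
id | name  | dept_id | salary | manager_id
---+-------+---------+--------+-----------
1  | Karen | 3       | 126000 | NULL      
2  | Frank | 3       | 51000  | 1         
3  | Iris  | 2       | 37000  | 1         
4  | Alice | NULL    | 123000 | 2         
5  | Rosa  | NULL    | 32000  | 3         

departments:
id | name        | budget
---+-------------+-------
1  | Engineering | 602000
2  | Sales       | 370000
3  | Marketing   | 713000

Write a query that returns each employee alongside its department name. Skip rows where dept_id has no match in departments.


INNER JOIN keeps only employees rows whose dept_id matches an id in departments. Walk through each employee:
  - employee 1 (Karen): dept_id=3 -> matches Marketing
  - employee 2 (Frank): dept_id=3 -> matches Marketing
  - employee 3 (Iris): dept_id=2 -> matches Sales
  - employee 4 (Alice): dept_id=NULL, no match -> dropped
  - employee 5 (Rosa): dept_id=NULL, no match -> dropped
So 2 of 5 rows are dropped.

SQL:
SELECT a.name, b.name AS department
FROM employees a
INNER JOIN departments b ON a.dept_id = b.id

Result:
name  | department
------+-----------
Karen | Marketing 
Frank | Marketing 
Iris  | Sales     


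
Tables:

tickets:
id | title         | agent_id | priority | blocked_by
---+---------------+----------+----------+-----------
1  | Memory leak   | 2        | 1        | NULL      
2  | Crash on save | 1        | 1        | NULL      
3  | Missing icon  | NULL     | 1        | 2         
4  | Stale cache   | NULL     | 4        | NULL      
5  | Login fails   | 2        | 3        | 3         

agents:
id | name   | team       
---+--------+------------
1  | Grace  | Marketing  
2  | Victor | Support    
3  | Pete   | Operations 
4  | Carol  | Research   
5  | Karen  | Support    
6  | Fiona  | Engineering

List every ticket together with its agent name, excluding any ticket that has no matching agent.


INNER JOIN keeps only tickets rows whose agent_id matches an id in agents. Walk through each ticket:
  - ticket 1 (Memory leak): agent_id=2 -> matches Victor
  - ticket 2 (Crash on save): agent_id=1 -> matches Grace
  - ticket 3 (Missing icon): agent_id=NULL, no match -> dropped
  - ticket 4 (Stale cache): agent_id=NULL, no match -> dropped
  - ticket 5 (Login fails): agent_id=2 -> matches Victor
So 2 of 5 rows are dropped.

SQL:
SELECT a.title, b.name AS agent
FROM tickets a
INNER JOIN agents b ON a.agent_id = b.id

Result:
title         | agent 
--------------+-------
Memory leak   | Victor
Crash on save | Grace 
Login fails   | Victor


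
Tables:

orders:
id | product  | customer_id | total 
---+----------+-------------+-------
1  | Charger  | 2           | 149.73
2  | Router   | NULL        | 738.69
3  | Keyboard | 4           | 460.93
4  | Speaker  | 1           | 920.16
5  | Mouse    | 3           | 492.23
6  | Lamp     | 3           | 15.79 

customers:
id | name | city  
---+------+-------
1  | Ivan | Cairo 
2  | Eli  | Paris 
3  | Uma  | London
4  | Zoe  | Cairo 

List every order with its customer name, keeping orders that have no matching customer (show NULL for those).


LEFT JOIN keeps every row from orders (the left table); where customer_id has no match in customers, the customer columns become NULL. Walk through each order:
  - order 1 (Charger): customer_id=2 -> matches Eli
  - order 2 (Router): customer_id=NULL, no match -> kept with NULL
  - order 3 (Keyboard): customer_id=4 -> matches Zoe
  - order 4 (Speaker): customer_id=1 -> matches Ivan
  - order 5 (Mouse): customer_id=3 -> matches Uma
  - order 6 (Lamp): customer_id=3 -> matches Uma
All 6 rows appear; 1 has NULL customer.

SQL:
SELECT a.product, b.name AS customer
FROM orders a
LEFT JOIN customers b ON a.customer_id = b.id

Result:
product  | customer
---------+---------
Charger  | Eli     
Router   | NULL    
Keyboard | Zoe     
Speaker  | Ivan    
Mouse    | Uma     
Lamp     | Uma     


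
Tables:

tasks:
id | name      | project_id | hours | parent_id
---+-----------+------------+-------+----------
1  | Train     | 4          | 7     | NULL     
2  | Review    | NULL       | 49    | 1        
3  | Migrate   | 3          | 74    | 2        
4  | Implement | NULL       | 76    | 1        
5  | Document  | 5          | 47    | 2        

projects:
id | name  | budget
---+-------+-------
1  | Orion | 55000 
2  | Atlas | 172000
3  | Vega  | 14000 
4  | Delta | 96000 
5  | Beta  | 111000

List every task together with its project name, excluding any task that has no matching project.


INNER JOIN keeps only tasks rows whose project_id matches an id in projects. Walk through each task:
  - task 1 (Train): project_id=4 -> matches Delta
  - task 2 (Review): project_id=NULL, no match -> dropped
  - task 3 (Migrate): project_id=3 -> matches Vega
  - task 4 (Implement): project_id=NULL, no match -> dropped
  - task 5 (Document): project_id=5 -> matches Beta
So 2 of 5 rows are dropped.

SQL:
SELECT a.name, b.name AS project
FROM tasks a
INNER JOIN projects b ON a.project_id = b.id

Result:
name     | project
---------+--------
Train    | Delta  
Migrate  | Vega   
Document | Beta   


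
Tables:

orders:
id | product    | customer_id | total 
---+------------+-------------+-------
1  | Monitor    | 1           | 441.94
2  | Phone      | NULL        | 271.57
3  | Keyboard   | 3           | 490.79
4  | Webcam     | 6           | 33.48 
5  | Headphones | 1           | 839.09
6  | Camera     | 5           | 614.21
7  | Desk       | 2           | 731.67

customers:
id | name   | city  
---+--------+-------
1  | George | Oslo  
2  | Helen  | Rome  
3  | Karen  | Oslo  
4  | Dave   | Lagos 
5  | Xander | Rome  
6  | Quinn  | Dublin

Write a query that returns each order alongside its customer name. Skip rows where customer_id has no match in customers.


INNER JOIN keeps only orders rows whose customer_id matches an id in customers. Walk through each order:
  - order 1 (Monitor): customer_id=1 -> matches George
  - order 2 (Phone): customer_id=NULL, no match -> dropped
  - order 3 (Keyboard): customer_id=3 -> matches Karen
  - order 4 (Webcam): customer_id=6 -> matches Quinn
  - order 5 (Headphones): customer_id=1 -> matches George
  - order 6 (Camera): customer_id=5 -> matches Xander
  - order 7 (Desk): customer_id=2 -> matches Helen
So 1 of 7 rows is dropped.

SQL:
SELECT a.product, b.name AS customer
FROM orders a
INNER JOIN customers b ON a.customer_id = b.id

Result:
product    | customer
-----------+---------
Monitor    | George  
Keyboard   | Karen   
Webcam     | Quinn   
Headphones | George  
Camera     | Xander  
Desk       | Helen   


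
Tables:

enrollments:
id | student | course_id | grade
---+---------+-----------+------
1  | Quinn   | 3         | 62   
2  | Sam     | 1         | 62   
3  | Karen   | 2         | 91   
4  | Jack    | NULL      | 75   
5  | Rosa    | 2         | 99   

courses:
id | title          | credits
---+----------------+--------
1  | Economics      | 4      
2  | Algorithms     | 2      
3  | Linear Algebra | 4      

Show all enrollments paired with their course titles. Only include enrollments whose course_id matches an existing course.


INNER JOIN keeps only enrollments rows whose course_id matches an id in courses. Walk through each enrollment:
  - enrollment 1 (Quinn): course_id=3 -> matches Linear Algebra
  - enrollment 2 (Sam): course_id=1 -> matches Economics
  - enrollment 3 (Karen): course_id=2 -> matches Algorithms
  - enrollment 4 (Jack): course_id=NULL, no match -> dropped
  - enrollment 5 (Rosa): course_id=2 -> matches Algorithms
So 1 of 5 rows is dropped.

SQL:
SELECT a.student, b.title AS course
FROM enrollments a
INNER JOIN courses b ON a.course_id = b.id

Result:
student | course        
--------+---------------
Quinn   | Linear Algebra
Sam     | Economics     
Karen   | Algorithms    
Rosa    | Algorithms    


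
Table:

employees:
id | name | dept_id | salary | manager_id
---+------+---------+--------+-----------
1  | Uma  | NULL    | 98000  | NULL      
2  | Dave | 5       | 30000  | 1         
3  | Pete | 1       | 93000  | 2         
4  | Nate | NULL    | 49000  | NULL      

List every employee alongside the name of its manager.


This is a self-join: employees is joined to a second copy of itself, matching each row's manager_id to another row's id. Use LEFT JOIN so rows with manager_id=NULL are kept.
  - employee 1 (Uma): manager_id=NULL -> NULL
  - employee 2 (Dave): manager_id=1 -> Uma
  - employee 3 (Pete): manager_id=2 -> Dave
  - employee 4 (Nate): manager_id=NULL -> NULL

SQL:
SELECT a.name AS item, b.name AS manager
FROM employees a
LEFT JOIN employees b ON a.manager_id = b.id

Result:
item | manager
-----+--------
Uma  | NULL   
Dave | Uma    
Pete | Dave   
Nate | NULL   


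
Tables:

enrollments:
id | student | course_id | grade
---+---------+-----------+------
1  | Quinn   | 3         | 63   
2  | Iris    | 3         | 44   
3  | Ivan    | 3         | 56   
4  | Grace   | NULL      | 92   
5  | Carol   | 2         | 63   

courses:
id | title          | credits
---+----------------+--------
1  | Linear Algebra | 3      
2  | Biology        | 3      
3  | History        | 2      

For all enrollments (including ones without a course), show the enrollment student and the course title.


LEFT JOIN keeps every row from enrollments (the left table); where course_id has no match in courses, the course columns become NULL. Walk through each enrollment:
  - enrollment 1 (Quinn): course_id=3 -> matches History
  - enrollment 2 (Iris): course_id=3 -> matches History
  - enrollment 3 (Ivan): course_id=3 -> matches History
  - enrollment 4 (Grace): course_id=NULL, no match -> kept with NULL
  - enrollment 5 (Carol): course_id=2 -> matches Biology
All 5 rows appear; 1 has NULL course.

SQL:
SELECT a.student, b.title AS course
FROM enrollments a
LEFT JOIN courses b ON a.course_id = b.id

Result:
student | course 
--------+--------
Quinn   | History
Iris    | History
Ivan    | History
Grace   | NULL   
Carol   | Biology


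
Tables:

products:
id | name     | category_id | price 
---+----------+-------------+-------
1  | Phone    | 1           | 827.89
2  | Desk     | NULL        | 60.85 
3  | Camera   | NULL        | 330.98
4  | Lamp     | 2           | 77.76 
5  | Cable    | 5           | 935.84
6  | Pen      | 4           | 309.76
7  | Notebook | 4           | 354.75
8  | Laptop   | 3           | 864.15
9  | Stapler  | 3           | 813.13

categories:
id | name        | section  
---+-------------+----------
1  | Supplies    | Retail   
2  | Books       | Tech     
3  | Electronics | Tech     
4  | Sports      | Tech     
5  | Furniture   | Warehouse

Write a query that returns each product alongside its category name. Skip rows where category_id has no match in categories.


INNER JOIN keeps only products rows whose category_id matches an id in categories. Walk through each product:
  - product 1 (Phone): category_id=1 -> matches Supplies
  - product 2 (Desk): category_id=NULL, no match -> dropped
  - product 3 (Camera): category_id=NULL, no match -> dropped
  - product 4 (Lamp): category_id=2 -> matches Books
  - product 5 (Cable): category_id=5 -> matches Furniture
  - product 6 (Pen): category_id=4 -> matches Sports
  - product 7 (Notebook): category_id=4 -> matches Sports
  - product 8 (Laptop): category_id=3 -> matches Electronics
  - product 9 (Stapler): category_id=3 -> matches Electronics
So 2 of 9 rows are dropped.

SQL:
SELECT a.name, b.name AS category
FROM products a
INNER JOIN categories b ON a.category_id = b.id

Result:
name     | category   
---------+------------
Phone    | Supplies   
Lamp     | Books      
Cable    | Furniture  
Pen      | Sports     
Notebook | Sports     
Laptop   | Electronics
Stapler  | Electronics


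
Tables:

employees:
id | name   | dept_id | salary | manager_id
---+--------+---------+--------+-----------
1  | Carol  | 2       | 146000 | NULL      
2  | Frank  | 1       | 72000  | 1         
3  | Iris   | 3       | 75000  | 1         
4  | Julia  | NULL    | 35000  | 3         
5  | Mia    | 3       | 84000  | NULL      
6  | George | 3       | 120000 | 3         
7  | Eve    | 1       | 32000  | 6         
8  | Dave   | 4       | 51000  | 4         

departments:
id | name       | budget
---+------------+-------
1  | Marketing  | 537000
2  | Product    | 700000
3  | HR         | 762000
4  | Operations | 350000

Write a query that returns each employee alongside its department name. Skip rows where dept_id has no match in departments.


INNER JOIN keeps only employees rows whose dept_id matches an id in departments. Walk through each employee:
  - employee 1 (Carol): dept_id=2 -> matches Product
  - employee 2 (Frank): dept_id=1 -> matches Marketing
  - employee 3 (Iris): dept_id=3 -> matches HR
  - employee 4 (Julia): dept_id=NULL, no match -> dropped
  - employee 5 (Mia): dept_id=3 -> matches HR
  - employee 6 (George): dept_id=3 -> matches HR
  - employee 7 (Eve): dept_id=1 -> matches Marketing
  - employee 8 (Dave): dept_id=4 -> matches Operations
So 1 of 8 rows is dropped.

SQL:
SELECT a.name, b.name AS department
FROM employees a
INNER JOIN departments b ON a.dept_id = b.id

Result:
name   | department
-------+-----------
Carol  | Product   
Frank  | Marketing 
Iris   | HR        
Mia    | HR        
George | HR        
Eve    | Marketing 
Dave   | Operations


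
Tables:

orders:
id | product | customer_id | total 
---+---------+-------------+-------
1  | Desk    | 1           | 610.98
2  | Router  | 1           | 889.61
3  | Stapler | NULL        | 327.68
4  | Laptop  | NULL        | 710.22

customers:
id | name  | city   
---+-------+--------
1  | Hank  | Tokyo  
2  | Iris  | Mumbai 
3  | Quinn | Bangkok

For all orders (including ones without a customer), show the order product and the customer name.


LEFT JOIN keeps every row from orders (the left table); where customer_id has no match in customers, the customer columns become NULL. Walk through each order:
  - order 1 (Desk): customer_id=1 -> matches Hank
  - order 2 (Router): customer_id=1 -> matches Hank
  - order 3 (Stapler): customer_id=NULL, no match -> kept with NULL
  - order 4 (Laptop): customer_id=NULL, no match -> kept with NULL
All 4 rows appear; 2 have NULL customer.

SQL:
SELECT a.product, b.name AS customer
FROM orders a
LEFT JOIN customers b ON a.customer_id = b.id

Result:
product | customer
--------+---------
Desk    | Hank    
Router  | Hank    
Stapler | NULL    
Laptop  | NULL    


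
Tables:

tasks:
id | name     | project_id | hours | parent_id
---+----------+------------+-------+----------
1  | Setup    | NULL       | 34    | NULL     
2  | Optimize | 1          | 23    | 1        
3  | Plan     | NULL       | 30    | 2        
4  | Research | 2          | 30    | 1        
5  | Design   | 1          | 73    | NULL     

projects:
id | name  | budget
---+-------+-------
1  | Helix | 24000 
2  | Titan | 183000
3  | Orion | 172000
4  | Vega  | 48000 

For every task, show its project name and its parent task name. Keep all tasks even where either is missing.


Two LEFT JOINs from the same base table tasks: one to projects via project_id, one to tasks itself via parent_id. Both are LEFT so every task is preserved.
Match against projects:
  - task 1 (Setup): project_id=NULL, no match -> kept with NULL
  - task 2 (Optimize): project_id=1 -> matches Helix
  - task 3 (Plan): project_id=NULL, no match -> kept with NULL
  - task 4 (Research): project_id=2 -> matches Titan
  - task 5 (Design): project_id=1 -> matches Helix
Match against tasks (self):
  - task 1 (Setup): parent_id=NULL -> NULL
  - task 2 (Optimize): parent_id=1 -> Setup
  - task 3 (Plan): parent_id=2 -> Optimize
  - task 4 (Research): parent_id=1 -> Setup
  - task 5 (Design): parent_id=NULL -> NULL

SQL:
SELECT a.name, b.name AS project, c.name AS parent
FROM tasks a
LEFT JOIN projects b ON a.project_id = b.id
LEFT JOIN tasks c ON a.parent_id = c.id

Result:
name     | project | parent  
---------+---------+---------
Setup    | NULL    | NULL    
Optimize | Helix   | Setup   
Plan     | NULL    | Optimize
Research | Titan   | Setup   
Design   | Helix   | NULL    


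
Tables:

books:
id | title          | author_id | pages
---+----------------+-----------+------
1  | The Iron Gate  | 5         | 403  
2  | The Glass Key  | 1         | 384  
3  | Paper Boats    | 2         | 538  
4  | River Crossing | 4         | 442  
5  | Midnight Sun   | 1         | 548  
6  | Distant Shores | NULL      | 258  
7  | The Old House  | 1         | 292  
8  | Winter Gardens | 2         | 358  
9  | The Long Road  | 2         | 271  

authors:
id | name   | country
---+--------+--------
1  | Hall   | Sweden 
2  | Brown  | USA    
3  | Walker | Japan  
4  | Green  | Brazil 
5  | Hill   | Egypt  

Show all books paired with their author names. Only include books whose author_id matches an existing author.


INNER JOIN keeps only books rows whose author_id matches an id in authors. Walk through each book:
  - book 1 (The Iron Gate): author_id=5 -> matches Hill
  - book 2 (The Glass Key): author_id=1 -> matches Hall
  - book 3 (Paper Boats): author_id=2 -> matches Brown
  - book 4 (River Crossing): author_id=4 -> matches Green
  - book 5 (Midnight Sun): author_id=1 -> matches Hall
  - book 6 (Distant Shores): author_id=NULL, no match -> dropped
  - book 7 (The Old House): author_id=1 -> matches Hall
  - book 8 (Winter Gardens): author_id=2 -> matches Brown
  - book 9 (The Long Road): author_id=2 -> matches Brown
So 1 of 9 rows is dropped.

SQL:
SELECT a.title, b.name AS author
FROM books a
INNER JOIN authors b ON a.author_id = b.id

Result:
title          | author
---------------+-------
The Iron Gate  | Hill  
The Glass Key  | Hall  
Paper Boats    | Brown 
River Crossing | Green 
Midnight Sun   | Hall  
The Old House  | Hall  
Winter Gardens | Brown 
The Long Road  | Brown 


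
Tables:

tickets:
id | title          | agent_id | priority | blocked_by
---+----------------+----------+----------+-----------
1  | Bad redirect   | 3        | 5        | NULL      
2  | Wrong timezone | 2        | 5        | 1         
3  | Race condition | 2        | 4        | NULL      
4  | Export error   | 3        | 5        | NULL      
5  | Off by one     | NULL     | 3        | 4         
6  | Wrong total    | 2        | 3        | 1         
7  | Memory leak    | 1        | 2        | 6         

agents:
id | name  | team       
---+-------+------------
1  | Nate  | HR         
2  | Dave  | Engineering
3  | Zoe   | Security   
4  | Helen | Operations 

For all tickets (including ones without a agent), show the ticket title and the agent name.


LEFT JOIN keeps every row from tickets (the left table); where agent_id has no match in agents, the agent columns become NULL. Walk through each ticket:
  - ticket 1 (Bad redirect): agent_id=3 -> matches Zoe
  - ticket 2 (Wrong timezone): agent_id=2 -> matches Dave
  - ticket 3 (Race condition): agent_id=2 -> matches Dave
  - ticket 4 (Export error): agent_id=3 -> matches Zoe
  - ticket 5 (Off by one): agent_id=NULL, no match -> kept with NULL
  - ticket 6 (Wrong total): agent_id=2 -> matches Dave
  - ticket 7 (Memory leak): agent_id=1 -> matches Nate
All 7 rows appear; 1 has NULL agent.

SQL:
SELECT a.title, b.name AS agent
FROM tickets a
LEFT JOIN agents b ON a.agent_id = b.id

Result:
title          | agent
---------------+------
Bad redirect   | Zoe  
Wrong timezone | Dave 
Race condition | Dave 
Export error   | Zoe  
Off by one     | NULL 
Wrong total    | Dave 
Memory leak    | Nate 


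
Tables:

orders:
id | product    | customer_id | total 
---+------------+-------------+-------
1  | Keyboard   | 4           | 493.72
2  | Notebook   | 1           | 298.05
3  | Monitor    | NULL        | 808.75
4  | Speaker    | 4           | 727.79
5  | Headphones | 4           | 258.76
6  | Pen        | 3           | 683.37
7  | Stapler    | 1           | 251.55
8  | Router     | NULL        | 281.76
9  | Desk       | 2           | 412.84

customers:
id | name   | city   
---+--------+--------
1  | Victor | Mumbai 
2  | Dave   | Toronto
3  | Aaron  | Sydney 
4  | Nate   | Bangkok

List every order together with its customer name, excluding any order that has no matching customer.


INNER JOIN keeps only orders rows whose customer_id matches an id in customers. Walk through each order:
  - order 1 (Keyboard): customer_id=4 -> matches Nate
  - order 2 (Notebook): customer_id=1 -> matches Victor
  - order 3 (Monitor): customer_id=NULL, no match -> dropped
  - order 4 (Speaker): customer_id=4 -> matches Nate
  - order 5 (Headphones): customer_id=4 -> matches Nate
  - order 6 (Pen): customer_id=3 -> matches Aaron
  - order 7 (Stapler): customer_id=1 -> matches Victor
  - order 8 (Router): customer_id=NULL, no match -> dropped
  - order 9 (Desk): customer_id=2 -> matches Dave
So 2 of 9 rows are dropped.

SQL:
SELECT a.product, b.name AS customer
FROM orders a
INNER JOIN customers b ON a.customer_id = b.id

Result:
product    | customer
-----------+---------
Keyboard   | Nate    
Notebook   | Victor  
Speaker    | Nate    
Headphones | Nate    
Pen        | Aaron   
Stapler    | Victor  
Desk       | Dave    


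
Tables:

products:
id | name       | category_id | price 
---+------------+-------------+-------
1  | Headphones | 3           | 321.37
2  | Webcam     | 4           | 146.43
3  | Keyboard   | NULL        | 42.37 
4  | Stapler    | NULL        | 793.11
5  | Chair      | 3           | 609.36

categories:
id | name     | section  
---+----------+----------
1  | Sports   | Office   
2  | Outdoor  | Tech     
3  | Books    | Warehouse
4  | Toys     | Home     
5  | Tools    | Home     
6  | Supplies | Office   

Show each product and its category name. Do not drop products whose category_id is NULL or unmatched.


LEFT JOIN keeps every row from products (the left table); where category_id has no match in categories, the category columns become NULL. Walk through each product:
  - product 1 (Headphones): category_id=3 -> matches Books
  - product 2 (Webcam): category_id=4 -> matches Toys
  - product 3 (Keyboard): category_id=NULL, no match -> kept with NULL
  - product 4 (Stapler): category_id=NULL, no match -> kept with NULL
  - product 5 (Chair): category_id=3 -> matches Books
All 5 rows appear; 2 have NULL category.

SQL:
SELECT a.name, b.name AS category
FROM products a
LEFT JOIN categories b ON a.category_id = b.id

Result:
name       | category
-----------+---------
Headphones | Books   
Webcam     | Toys    
Keyboard   | NULL    
Stapler    | NULL    
Chair      | Books   


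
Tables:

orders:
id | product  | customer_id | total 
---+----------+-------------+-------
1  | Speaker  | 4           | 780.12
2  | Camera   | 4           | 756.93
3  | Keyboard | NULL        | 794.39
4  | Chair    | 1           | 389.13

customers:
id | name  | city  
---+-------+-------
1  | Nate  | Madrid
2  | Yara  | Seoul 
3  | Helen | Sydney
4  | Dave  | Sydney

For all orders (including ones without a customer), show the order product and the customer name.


LEFT JOIN keeps every row from orders (the left table); where customer_id has no match in customers, the customer columns become NULL. Walk through each order:
  - order 1 (Speaker): customer_id=4 -> matches Dave
  - order 2 (Camera): customer_id=4 -> matches Dave
  - order 3 (Keyboard): customer_id=NULL, no match -> kept with NULL
  - order 4 (Chair): customer_id=1 -> matches Nate
All 4 rows appear; 1 has NULL customer.

SQL:
SELECT a.product, b.name AS customer
FROM orders a
LEFT JOIN customers b ON a.customer_id = b.id

Result:
product  | customer
---------+---------
Speaker  | Dave    
Camera   | Dave    
Keyboard | NULL    
Chair    | Nate    


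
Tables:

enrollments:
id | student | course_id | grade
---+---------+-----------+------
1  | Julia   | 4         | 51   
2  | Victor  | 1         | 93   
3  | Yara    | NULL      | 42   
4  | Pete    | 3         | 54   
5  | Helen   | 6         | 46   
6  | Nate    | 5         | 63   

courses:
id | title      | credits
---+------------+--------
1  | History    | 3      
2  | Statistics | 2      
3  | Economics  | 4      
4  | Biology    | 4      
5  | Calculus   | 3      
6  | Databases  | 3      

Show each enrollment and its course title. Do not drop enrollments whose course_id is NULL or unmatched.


LEFT JOIN keeps every row from enrollments (the left table); where course_id has no match in courses, the course columns become NULL. Walk through each enrollment:
  - enrollment 1 (Julia): course_id=4 -> matches Biology
  - enrollment 2 (Victor): course_id=1 -> matches History
  - enrollment 3 (Yara): course_id=NULL, no match -> kept with NULL
  - enrollment 4 (Pete): course_id=3 -> matches Economics
  - enrollment 5 (Helen): course_id=6 -> matches Databases
  - enrollment 6 (Nate): course_id=5 -> matches Calculus
All 6 rows appear; 1 has NULL course.

SQL:
SELECT a.student, b.title AS course
FROM enrollments a
LEFT JOIN courses b ON a.course_id = b.id

Result:
student | course   
--------+----------
Julia   | Biology  
Victor  | History  
Yara    | NULL     
Pete    | Economics
Helen   | Databases
Nate    | Calculus 


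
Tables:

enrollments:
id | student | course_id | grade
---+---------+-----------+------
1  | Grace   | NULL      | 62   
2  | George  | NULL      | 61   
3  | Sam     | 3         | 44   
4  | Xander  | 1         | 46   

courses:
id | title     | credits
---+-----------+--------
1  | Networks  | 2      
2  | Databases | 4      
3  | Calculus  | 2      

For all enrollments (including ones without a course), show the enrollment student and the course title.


LEFT JOIN keeps every row from enrollments (the left table); where course_id has no match in courses, the course columns become NULL. Walk through each enrollment:
  - enrollment 1 (Grace): course_id=NULL, no match -> kept with NULL
  - enrollment 2 (George): course_id=NULL, no match -> kept with NULL
  - enrollment 3 (Sam): course_id=3 -> matches Calculus
  - enrollment 4 (Xander): course_id=1 -> matches Networks
All 4 rows appear; 2 have NULL course.

SQL:
SELECT a.student, b.title AS course
FROM enrollments a
LEFT JOIN courses b ON a.course_id = b.id

Result:
student | course  
--------+---------
Grace   | NULL    
George  | NULL    
Sam     | Calculus
Xander  | Networks


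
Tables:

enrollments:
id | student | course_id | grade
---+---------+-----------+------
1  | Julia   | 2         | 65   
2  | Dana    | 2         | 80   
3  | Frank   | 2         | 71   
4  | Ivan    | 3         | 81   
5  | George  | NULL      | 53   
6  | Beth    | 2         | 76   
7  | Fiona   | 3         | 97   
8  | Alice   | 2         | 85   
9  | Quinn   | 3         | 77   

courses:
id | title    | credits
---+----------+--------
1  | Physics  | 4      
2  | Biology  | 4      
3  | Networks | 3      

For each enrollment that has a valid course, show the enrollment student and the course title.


INNER JOIN keeps only enrollments rows whose course_id matches an id in courses. Walk through each enrollment:
  - enrollment 1 (Julia): course_id=2 -> matches Biology
  - enrollment 2 (Dana): course_id=2 -> matches Biology
  - enrollment 3 (Frank): course_id=2 -> matches Biology
  - enrollment 4 (Ivan): course_id=3 -> matches Networks
  - enrollment 5 (George): course_id=NULL, no match -> dropped
  - enrollment 6 (Beth): course_id=2 -> matches Biology
  - enrollment 7 (Fiona): course_id=3 -> matches Networks
  - enrollment 8 (Alice): course_id=2 -> matches Biology
  - enrollment 9 (Quinn): course_id=3 -> matches Networks
So 1 of 9 rows is dropped.

SQL:
SELECT a.student, b.title AS course
FROM enrollments a
INNER JOIN courses b ON a.course_id = b.id

Result:
student | course  
--------+---------
Julia   | Biology 
Dana    | Biology 
Frank   | Biology 
Ivan    | Networks
Beth    | Biology 
Fiona   | Networks
Alice   | Biology 
Quinn   | Networks


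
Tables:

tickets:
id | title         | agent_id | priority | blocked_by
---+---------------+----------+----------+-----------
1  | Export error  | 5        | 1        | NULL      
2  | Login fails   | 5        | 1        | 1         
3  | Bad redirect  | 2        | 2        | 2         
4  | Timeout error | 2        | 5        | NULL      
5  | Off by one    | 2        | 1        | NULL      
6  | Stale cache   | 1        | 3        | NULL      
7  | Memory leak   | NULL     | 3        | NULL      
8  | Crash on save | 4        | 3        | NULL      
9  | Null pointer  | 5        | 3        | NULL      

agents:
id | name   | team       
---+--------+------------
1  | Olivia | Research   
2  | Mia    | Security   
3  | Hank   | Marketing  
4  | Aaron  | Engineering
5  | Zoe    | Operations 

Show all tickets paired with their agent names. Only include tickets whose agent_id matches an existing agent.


INNER JOIN keeps only tickets rows whose agent_id matches an id in agents. Walk through each ticket:
  - ticket 1 (Export error): agent_id=5 -> matches Zoe
  - ticket 2 (Login fails): agent_id=5 -> matches Zoe
  - ticket 3 (Bad redirect): agent_id=2 -> matches Mia
  - ticket 4 (Timeout error): agent_id=2 -> matches Mia
  - ticket 5 (Off by one): agent_id=2 -> matches Mia
  - ticket 6 (Stale cache): agent_id=1 -> matches Olivia
  - ticket 7 (Memory leak): agent_id=NULL, no match -> dropped
  - ticket 8 (Crash on save): agent_id=4 -> matches Aaron
  - ticket 9 (Null pointer): agent_id=5 -> matches Zoe
So 1 of 9 rows is dropped.

SQL:
SELECT a.title, b.name AS agent
FROM tickets a
INNER JOIN agents b ON a.agent_id = b.id

Result:
title         | agent 
--------------+-------
Export error  | Zoe   
Login fails   | Zoe   
Bad redirect  | Mia   
Timeout error | Mia   
Off by one    | Mia   
Stale cache   | Olivia
Crash on save | Aaron 
Null pointer  | Zoe   
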